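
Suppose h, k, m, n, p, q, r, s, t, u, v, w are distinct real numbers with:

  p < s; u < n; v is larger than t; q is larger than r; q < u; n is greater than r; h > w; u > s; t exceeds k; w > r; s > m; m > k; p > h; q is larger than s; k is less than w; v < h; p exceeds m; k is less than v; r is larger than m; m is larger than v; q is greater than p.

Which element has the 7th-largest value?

Piecing the relations together gives one ordering: k < t < v < m < r < w < h < p < s < q < u < n.
Counting 7 from the largest end gives w.

w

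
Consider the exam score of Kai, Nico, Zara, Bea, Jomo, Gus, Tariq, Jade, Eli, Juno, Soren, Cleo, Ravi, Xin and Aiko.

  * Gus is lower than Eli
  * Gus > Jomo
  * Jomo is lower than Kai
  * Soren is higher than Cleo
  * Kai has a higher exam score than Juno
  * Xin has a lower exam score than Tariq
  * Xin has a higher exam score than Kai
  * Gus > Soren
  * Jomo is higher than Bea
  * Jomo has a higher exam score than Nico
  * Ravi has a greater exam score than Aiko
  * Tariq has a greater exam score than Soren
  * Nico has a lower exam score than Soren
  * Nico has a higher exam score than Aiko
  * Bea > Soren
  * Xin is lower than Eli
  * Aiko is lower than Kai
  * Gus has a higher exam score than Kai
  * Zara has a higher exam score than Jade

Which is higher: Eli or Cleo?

Eli

The relevant relations are Cleo < Soren; Soren < Bea; Bea < Jomo; Jomo < Kai; Kai < Gus; Gus < Eli.
Chaining these gives Cleo < Soren < Bea < Jomo < Kai < Gus < Eli.
So Cleo < Eli; Eli is the higher of the two.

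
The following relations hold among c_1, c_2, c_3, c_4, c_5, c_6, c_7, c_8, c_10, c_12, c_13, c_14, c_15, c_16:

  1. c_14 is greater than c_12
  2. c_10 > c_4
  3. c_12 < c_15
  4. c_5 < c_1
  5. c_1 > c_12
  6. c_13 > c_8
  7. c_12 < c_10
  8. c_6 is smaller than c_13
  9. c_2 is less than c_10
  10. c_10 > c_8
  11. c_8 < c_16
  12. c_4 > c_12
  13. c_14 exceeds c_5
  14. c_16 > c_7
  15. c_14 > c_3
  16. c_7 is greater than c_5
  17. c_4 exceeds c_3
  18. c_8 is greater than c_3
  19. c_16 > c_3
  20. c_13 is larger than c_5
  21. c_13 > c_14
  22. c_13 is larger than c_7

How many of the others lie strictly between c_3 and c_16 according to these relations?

The relations place c_3 below c_16. An element lies strictly between them when it is forced above c_3 and also forced below c_16.
Above c_3: {c_14, c_4, c_8, c_10, c_13}. Below c_16: {c_5, c_7, c_8}.
Intersection: {c_8} — 1.

1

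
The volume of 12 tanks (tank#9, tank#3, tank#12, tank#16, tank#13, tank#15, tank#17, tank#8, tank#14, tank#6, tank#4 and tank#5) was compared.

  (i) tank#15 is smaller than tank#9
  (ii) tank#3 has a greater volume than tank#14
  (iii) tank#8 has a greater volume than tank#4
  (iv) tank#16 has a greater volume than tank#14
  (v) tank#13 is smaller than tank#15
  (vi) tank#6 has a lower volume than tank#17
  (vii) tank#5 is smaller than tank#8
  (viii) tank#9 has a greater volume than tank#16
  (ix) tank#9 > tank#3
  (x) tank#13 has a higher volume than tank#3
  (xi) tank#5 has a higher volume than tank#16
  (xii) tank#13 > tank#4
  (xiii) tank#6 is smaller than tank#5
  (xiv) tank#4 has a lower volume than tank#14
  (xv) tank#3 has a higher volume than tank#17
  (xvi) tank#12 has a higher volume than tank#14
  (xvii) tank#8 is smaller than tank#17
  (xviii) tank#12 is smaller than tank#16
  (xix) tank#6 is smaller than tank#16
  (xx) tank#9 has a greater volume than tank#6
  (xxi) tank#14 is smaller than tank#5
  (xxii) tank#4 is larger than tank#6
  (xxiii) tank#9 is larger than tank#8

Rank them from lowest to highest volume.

Each adjacent pair is fixed by a given relation: tank#6 < tank#4; tank#4 < tank#14; tank#14 < tank#12; tank#12 < tank#16; tank#16 < tank#5; tank#5 < tank#8; tank#8 < tank#17; tank#17 < tank#3; tank#3 < tank#13; tank#13 < tank#15; tank#15 < tank#9. Chaining them end to end gives the full order.

tank#6 < tank#4 < tank#14 < tank#12 < tank#16 < tank#5 < tank#8 < tank#17 < tank#3 < tank#13 < tank#15 < tank#9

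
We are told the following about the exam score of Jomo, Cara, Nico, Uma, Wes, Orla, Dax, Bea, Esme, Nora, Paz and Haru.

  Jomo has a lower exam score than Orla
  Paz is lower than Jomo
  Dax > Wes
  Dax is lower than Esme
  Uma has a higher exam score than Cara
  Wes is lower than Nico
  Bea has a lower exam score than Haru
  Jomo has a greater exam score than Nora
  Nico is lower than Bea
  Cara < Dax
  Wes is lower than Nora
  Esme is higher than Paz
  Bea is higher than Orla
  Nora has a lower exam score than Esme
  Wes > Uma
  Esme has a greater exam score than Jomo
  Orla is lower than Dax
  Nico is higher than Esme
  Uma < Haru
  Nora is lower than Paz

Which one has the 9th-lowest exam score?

Esme

The consecutive relations fix a unique order: Cara < Uma < Wes < Nora < Paz < Jomo < Orla < Dax < Esme < Nico < Bea < Haru.
The 9th smallest is Esme.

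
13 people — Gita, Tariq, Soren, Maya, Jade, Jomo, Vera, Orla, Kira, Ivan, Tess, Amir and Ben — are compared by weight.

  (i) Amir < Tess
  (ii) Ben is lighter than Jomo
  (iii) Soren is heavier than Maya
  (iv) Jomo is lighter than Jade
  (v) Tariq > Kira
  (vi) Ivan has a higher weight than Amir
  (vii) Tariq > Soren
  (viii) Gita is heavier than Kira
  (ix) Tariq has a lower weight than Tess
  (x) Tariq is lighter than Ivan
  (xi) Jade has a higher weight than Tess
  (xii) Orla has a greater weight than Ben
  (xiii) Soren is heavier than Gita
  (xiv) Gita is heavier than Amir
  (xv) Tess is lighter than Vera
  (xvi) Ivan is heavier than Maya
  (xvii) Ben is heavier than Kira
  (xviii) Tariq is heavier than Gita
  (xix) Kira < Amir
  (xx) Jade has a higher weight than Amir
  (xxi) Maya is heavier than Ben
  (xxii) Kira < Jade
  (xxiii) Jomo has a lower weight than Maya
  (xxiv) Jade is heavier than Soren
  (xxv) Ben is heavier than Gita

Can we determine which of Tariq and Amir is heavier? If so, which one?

Chaining the given relations: Amir < Gita < Ben < Jomo < Maya < Soren < Tariq.
So Tariq is heavier.

Tariq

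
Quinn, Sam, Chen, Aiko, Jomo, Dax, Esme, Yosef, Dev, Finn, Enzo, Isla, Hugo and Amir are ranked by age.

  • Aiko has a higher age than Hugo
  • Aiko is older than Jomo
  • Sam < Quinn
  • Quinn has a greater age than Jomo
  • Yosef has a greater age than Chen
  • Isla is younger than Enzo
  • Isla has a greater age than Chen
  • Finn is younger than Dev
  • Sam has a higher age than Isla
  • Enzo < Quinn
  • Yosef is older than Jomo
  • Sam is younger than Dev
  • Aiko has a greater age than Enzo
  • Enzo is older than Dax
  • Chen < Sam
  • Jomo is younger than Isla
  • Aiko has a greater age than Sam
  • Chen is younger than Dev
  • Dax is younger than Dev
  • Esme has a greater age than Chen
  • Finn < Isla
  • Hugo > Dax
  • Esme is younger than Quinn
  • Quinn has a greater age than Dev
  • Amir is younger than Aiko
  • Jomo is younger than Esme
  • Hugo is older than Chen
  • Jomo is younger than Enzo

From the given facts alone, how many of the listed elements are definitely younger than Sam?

4

Directly below Sam: Chen, Isla.
One step further: Finn, Jomo (4 so far).
Nothing else is reachable below Sam; 4 in all.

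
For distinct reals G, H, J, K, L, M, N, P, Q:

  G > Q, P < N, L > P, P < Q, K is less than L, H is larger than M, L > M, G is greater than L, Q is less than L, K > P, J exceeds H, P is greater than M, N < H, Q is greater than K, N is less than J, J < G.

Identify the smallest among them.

M

P is not least since M < P; K is not least since P < K; N is not least since P < N; H is not least since M < H; Q is not least since P < Q; L is not least since M < L; J is not least since N < J; G is not least since Q < G.
Only M has nothing below it, so M is the smallest.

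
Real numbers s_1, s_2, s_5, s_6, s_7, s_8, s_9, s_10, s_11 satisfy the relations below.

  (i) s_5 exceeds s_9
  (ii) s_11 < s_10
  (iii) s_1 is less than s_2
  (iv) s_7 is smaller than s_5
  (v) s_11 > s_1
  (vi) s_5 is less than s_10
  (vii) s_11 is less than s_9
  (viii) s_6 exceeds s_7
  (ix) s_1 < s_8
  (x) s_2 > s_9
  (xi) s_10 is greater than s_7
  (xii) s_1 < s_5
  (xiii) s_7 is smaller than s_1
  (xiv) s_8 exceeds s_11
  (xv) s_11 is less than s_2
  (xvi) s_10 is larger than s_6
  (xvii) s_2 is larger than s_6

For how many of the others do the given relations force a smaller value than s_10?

6

From s_10 the given relations immediately reach s_7, s_6, s_11, s_5.
From those, s_1, s_9 — 6 in total.
No other element is forced below s_10 by the given relations, so the count is 6.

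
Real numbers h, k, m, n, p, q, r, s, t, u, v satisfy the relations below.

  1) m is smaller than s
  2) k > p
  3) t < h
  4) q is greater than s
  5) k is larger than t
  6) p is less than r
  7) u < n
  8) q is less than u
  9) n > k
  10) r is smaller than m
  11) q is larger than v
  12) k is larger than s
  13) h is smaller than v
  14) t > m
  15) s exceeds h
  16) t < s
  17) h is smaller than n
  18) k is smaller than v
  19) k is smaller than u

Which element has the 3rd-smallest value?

m

Chaining the given pairs: p < r < m < t < h < s < k < v < q < u < n.
Counting 3 from the smallest end gives m.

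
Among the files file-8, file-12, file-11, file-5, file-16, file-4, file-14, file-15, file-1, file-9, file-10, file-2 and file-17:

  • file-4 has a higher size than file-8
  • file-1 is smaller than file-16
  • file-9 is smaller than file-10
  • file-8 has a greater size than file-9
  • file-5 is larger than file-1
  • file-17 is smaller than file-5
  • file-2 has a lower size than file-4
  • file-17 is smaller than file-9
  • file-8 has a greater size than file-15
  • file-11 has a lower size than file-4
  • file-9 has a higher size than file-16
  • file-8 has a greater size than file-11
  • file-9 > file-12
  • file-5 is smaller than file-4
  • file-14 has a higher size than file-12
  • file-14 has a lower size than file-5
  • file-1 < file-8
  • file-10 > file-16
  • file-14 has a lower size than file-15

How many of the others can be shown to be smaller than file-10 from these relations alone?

From file-10 the given relations immediately reach file-16, file-9.
From those, file-17, file-1, file-12 — 5 in total.
Nothing else is reachable below file-10; 5 in all.

5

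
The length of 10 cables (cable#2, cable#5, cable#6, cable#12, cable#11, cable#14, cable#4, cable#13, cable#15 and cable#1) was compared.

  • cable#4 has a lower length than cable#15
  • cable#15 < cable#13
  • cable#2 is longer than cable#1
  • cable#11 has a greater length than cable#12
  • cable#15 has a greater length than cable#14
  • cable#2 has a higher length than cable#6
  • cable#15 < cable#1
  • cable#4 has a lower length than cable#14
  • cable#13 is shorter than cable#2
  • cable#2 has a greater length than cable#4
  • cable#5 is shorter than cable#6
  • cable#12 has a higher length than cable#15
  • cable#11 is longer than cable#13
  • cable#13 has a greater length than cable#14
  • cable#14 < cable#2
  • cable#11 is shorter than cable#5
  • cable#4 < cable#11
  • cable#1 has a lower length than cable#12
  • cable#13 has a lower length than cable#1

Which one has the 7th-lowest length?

cable#11

Piecing the relations together gives one ordering: cable#4 < cable#14 < cable#15 < cable#13 < cable#1 < cable#12 < cable#11 < cable#5 < cable#6 < cable#2.
The 7th smallest is cable#11.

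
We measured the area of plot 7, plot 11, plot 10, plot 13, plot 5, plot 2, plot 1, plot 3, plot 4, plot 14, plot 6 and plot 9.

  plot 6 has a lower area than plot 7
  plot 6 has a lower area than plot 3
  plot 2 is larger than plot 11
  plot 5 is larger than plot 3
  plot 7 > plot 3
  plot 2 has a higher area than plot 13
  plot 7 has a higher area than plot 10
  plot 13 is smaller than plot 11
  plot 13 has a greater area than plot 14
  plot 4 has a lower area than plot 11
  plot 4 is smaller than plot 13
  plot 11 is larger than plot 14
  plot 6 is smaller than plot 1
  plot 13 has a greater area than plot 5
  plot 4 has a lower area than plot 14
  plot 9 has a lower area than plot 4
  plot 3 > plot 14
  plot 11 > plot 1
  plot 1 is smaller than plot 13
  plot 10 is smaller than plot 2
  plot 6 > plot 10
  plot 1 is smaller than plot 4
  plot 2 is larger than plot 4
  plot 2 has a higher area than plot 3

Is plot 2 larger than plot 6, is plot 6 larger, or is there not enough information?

plot 2

plot 6 < plot 1 and plot 1 < plot 4 give plot 6 < plot 4.
Then plot 4 < plot 14 extends the chain to plot 14.
Then plot 14 < plot 3 extends the chain to plot 3.
With plot 3 < plot 5: plot 6 < plot 1 < plot 4 < plot 14 < plot 3 < plot 5.
Then plot 5 < plot 13 extends the chain to plot 13.
Then plot 13 < plot 11 extends the chain to plot 11.
Then plot 11 < plot 2 extends the chain to plot 2.
So plot 2 is larger.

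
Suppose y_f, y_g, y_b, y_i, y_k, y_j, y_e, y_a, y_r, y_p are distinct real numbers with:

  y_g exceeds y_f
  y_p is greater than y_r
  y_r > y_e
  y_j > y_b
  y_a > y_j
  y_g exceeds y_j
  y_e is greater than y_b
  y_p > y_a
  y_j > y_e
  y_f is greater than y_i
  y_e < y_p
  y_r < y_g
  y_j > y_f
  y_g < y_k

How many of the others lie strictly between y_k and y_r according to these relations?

1

The relations place y_r below y_k. An element lies strictly between them when it is forced above y_r and also forced below y_k.
Above y_r: {y_g, y_p}. Below y_k: {y_b, y_i, y_e, y_f, y_j, y_g}.
Intersection: {y_g} — 1.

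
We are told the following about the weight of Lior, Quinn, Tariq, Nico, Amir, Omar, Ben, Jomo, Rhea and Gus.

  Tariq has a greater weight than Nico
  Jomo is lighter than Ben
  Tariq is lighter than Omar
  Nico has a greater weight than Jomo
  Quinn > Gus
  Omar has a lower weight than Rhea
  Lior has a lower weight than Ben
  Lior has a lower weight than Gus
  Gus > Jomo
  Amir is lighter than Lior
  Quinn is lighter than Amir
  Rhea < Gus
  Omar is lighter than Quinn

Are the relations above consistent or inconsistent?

inconsistent

Chaining the given relations yields Gus < Quinn < Amir < Lior, so Gus < Lior. But one relation states Lior < Gus. These cannot both hold.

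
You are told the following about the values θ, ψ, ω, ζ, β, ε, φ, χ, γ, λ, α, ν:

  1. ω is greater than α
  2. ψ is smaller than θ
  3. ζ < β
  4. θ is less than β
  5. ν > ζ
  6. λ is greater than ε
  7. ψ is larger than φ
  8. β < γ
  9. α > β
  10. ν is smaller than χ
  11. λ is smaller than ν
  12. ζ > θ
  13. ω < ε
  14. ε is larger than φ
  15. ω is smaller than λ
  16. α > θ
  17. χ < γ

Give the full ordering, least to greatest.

Nothing is placed below φ, so it is least; from there φ < ψ; ψ < θ; θ < ζ; ζ < β; β < α; α < ω; ω < ε; ε < λ; λ < ν; ν < χ; χ < γ, each given directly.

φ < ψ < θ < ζ < β < α < ω < ε < λ < ν < χ < γ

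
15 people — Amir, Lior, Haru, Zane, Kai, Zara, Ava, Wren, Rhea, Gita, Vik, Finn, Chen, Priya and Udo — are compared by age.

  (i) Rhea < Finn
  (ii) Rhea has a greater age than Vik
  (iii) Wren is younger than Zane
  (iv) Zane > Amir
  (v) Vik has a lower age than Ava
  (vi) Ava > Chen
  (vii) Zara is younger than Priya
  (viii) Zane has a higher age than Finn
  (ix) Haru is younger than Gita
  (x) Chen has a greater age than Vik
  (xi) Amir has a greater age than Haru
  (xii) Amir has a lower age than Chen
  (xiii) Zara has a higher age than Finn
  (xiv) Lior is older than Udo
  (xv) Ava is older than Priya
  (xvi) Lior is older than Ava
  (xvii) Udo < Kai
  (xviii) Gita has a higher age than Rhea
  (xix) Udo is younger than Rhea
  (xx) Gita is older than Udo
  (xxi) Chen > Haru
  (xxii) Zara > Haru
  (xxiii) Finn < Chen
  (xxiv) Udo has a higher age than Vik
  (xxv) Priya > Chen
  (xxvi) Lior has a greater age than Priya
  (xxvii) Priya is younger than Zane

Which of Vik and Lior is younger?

Vik

Vik < Udo and Udo < Rhea give Vik < Rhea.
Then Rhea < Finn extends the chain to Finn.
With Finn < Chen: Vik < Udo < Rhea < Finn < Chen.
With Chen < Priya: Vik < Udo < Rhea < Finn < Chen < Priya.
Then Priya < Ava extends the chain to Ava.
Then Ava < Lior extends the chain to Lior.
So Vik < Lior; Vik is the younger of the two.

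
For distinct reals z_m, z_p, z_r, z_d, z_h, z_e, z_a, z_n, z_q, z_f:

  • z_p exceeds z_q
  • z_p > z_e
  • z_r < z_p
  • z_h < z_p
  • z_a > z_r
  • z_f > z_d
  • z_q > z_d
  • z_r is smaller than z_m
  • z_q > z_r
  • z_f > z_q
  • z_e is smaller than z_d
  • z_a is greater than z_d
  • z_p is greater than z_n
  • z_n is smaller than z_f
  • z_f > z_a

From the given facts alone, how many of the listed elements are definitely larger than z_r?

5

Directly above z_r: z_q, z_a, z_p, z_m.
One step further: z_f (5 so far).
No other element is forced above z_r by the given relations, so the count is 5.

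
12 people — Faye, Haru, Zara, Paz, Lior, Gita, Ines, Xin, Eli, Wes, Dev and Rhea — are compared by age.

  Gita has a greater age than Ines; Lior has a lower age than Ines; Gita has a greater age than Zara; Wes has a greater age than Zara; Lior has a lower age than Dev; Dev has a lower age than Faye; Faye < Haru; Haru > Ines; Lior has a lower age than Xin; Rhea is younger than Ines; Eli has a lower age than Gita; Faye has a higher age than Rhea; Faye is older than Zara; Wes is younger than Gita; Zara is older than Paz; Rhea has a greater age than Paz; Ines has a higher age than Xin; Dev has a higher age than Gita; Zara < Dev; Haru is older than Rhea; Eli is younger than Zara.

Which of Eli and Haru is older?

Haru

Eli < Zara and Zara < Wes give Eli < Wes.
Then Wes < Gita extends the chain to Gita.
Then Gita < Dev extends the chain to Dev.
With Dev < Faye: Eli < Zara < Wes < Gita < Dev < Faye.
With Faye < Haru: Eli < Zara < Wes < Gita < Dev < Faye < Haru.
So Eli < Haru; Haru is the older of the two.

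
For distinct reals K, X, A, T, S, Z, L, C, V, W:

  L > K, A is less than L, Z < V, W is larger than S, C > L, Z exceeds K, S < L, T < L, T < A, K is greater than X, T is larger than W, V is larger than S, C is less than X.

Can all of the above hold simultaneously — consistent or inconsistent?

We have K < L stated directly, yet also L < C < X < K by chaining the others — so L < K. Contradiction.

inconsistent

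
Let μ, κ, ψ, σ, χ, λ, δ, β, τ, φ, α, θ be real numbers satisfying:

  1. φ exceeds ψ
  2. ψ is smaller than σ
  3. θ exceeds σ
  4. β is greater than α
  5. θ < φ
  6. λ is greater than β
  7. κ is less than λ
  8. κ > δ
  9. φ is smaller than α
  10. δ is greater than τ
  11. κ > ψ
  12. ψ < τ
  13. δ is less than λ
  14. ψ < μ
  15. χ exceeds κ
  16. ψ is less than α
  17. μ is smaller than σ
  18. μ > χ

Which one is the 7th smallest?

The consecutive relations fix a unique order: ψ < τ < δ < κ < χ < μ < σ < θ < φ < α < β < λ.
Counting 7 from the smallest end gives σ.

σ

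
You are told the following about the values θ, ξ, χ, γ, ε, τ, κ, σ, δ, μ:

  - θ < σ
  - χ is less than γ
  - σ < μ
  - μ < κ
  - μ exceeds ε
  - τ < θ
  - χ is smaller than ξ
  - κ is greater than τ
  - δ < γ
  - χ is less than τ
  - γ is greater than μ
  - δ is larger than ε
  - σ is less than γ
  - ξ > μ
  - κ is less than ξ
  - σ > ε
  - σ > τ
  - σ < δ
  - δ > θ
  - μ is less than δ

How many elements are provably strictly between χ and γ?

5

Chaining upward from χ reaches: τ, θ, σ, μ, κ, δ, ξ.
Chaining downward from γ reaches: ε, τ, θ, σ, μ, δ.
Strictly between χ and γ are those in both lists: τ, θ, σ, μ, δ — 5 elements.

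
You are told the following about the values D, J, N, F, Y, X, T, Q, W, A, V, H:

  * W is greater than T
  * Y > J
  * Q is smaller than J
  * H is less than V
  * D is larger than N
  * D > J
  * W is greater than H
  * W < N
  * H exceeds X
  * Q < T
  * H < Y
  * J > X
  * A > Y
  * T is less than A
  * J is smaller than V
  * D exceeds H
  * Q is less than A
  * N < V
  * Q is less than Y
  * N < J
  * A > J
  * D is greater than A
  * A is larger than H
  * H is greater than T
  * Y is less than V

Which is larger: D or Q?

The relevant relations are Q < T; T < H; H < W; W < N; N < J; J < Y; Y < A; A < D.
Chaining these gives Q < T < H < W < N < J < Y < A < D.
So Q < D; D is the larger of the two.

D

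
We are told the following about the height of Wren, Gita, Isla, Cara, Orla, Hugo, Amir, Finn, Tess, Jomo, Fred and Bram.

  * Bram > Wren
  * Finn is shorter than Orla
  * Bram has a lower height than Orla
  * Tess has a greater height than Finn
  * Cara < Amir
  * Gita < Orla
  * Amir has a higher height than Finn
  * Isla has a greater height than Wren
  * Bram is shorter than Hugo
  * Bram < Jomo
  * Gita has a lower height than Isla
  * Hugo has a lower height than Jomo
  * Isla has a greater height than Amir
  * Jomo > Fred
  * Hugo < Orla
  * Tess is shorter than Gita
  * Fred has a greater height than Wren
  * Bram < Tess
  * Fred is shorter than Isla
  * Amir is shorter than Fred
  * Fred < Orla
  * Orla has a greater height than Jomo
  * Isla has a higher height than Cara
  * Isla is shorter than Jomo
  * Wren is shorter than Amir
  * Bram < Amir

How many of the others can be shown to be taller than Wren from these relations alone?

From Wren the given relations immediately reach Bram, Amir, Fred, Isla.
From those, Hugo, Tess, Jomo, Orla — 8 in total.
From those, Gita — 9 in total.
Nothing else is reachable above Wren; 9 in all.

9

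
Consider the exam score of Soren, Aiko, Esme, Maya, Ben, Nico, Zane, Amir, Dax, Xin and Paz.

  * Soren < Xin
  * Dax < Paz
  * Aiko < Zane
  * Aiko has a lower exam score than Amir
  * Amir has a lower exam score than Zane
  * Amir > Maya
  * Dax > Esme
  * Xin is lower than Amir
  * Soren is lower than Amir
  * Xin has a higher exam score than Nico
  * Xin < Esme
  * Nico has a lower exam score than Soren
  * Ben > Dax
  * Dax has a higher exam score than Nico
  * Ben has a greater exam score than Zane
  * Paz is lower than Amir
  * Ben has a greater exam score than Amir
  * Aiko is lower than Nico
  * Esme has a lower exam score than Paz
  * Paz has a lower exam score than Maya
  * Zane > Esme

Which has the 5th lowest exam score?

Esme

Piecing the relations together gives one ordering: Aiko < Nico < Soren < Xin < Esme < Dax < Paz < Maya < Amir < Zane < Ben.
The 5th smallest is Esme.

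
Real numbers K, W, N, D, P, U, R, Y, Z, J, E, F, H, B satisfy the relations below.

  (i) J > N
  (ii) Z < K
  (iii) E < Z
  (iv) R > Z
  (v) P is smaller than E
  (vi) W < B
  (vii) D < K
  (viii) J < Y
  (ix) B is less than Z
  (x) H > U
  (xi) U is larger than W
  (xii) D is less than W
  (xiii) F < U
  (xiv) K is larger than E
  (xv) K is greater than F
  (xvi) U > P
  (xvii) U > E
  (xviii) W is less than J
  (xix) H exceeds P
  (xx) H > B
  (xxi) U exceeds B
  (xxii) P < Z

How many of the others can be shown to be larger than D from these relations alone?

9

From D the given relations immediately reach W, K.
From those, B, J, U — 5 in total.
From those, Z, Y, H — 8 in total.
From those, R — 9 in total.
Nothing else is reachable above D; 9 in all.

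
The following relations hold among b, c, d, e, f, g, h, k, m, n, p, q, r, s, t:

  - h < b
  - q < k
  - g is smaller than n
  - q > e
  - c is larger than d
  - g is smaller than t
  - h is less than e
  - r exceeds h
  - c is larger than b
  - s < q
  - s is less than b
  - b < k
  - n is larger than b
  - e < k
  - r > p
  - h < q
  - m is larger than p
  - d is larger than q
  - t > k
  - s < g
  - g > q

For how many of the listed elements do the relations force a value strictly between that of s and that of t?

The relations place s below t. An element lies strictly between them when it is forced above s and also forced below t.
Above s: {q, b, g, d, n, k, c}. Below t: {h, e, q, b, g, k}.
Intersection: {q, b, g, k} — 4.

4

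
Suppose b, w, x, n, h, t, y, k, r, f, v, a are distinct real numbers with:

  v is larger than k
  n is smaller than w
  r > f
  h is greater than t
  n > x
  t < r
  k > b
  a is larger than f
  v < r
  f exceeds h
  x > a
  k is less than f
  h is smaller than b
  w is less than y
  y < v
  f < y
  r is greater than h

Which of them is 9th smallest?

Chaining the given pairs: t < h < b < k < f < a < x < n < w < y < v < r.
Counting 9 from the smallest end gives w.

w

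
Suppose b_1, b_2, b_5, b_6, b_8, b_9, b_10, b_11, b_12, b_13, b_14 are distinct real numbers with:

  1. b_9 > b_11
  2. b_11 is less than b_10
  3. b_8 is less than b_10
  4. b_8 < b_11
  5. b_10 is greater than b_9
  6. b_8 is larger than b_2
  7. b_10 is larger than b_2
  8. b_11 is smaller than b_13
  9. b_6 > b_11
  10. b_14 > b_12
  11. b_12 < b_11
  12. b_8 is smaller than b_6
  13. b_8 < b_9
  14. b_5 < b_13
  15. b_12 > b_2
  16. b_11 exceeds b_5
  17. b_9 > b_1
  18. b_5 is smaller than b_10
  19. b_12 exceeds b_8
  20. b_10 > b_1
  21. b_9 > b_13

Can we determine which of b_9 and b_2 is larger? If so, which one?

b_2 < b_8 and b_8 < b_12 give b_2 < b_12.
With b_12 < b_11: b_2 < b_8 < b_12 < b_11.
With b_11 < b_13: b_2 < b_8 < b_12 < b_11 < b_13.
Then b_13 < b_9 extends the chain to b_9.
So b_9 is larger.

b_9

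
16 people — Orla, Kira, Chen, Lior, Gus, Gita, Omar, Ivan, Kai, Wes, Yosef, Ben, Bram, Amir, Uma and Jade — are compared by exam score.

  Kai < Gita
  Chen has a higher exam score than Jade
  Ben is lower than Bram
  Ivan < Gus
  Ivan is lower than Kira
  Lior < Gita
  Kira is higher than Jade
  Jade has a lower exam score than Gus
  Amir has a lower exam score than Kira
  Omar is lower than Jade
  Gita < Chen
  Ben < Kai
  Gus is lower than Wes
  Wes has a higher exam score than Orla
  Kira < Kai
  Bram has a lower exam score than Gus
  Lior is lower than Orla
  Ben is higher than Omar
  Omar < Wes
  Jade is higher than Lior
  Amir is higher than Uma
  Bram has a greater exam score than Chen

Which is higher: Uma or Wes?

Chaining the given relations: Uma < Amir < Kira < Kai < Gita < Chen < Bram < Gus < Wes.
So Uma < Wes; Wes is the higher of the two.

Wes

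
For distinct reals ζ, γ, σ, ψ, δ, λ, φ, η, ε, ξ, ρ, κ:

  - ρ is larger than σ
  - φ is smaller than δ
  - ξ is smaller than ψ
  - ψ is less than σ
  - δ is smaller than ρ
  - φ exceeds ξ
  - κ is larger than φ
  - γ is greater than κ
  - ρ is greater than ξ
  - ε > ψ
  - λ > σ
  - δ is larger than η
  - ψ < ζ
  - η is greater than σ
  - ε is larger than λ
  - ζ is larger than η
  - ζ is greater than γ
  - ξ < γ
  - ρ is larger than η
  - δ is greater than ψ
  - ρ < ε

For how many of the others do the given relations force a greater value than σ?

Directly above σ: η, λ, ρ.
One step further: δ, ε, ζ (6 so far).
Nothing else is reachable above σ; 6 in all.

6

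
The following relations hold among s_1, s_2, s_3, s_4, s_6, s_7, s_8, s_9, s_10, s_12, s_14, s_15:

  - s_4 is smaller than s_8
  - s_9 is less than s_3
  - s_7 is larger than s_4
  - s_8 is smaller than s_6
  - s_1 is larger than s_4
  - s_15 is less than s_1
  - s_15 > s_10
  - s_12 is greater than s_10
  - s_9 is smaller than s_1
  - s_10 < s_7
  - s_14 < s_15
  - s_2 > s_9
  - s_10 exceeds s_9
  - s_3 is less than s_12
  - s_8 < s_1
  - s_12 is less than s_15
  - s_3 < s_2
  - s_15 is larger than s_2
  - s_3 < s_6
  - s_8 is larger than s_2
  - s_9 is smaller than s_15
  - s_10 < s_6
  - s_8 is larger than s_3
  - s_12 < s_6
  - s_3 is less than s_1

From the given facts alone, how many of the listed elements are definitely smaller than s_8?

4

Directly below s_8: s_3, s_4, s_2.
One step further: s_9 (4 so far).
No other element is forced below s_8 by the given relations, so the count is 4.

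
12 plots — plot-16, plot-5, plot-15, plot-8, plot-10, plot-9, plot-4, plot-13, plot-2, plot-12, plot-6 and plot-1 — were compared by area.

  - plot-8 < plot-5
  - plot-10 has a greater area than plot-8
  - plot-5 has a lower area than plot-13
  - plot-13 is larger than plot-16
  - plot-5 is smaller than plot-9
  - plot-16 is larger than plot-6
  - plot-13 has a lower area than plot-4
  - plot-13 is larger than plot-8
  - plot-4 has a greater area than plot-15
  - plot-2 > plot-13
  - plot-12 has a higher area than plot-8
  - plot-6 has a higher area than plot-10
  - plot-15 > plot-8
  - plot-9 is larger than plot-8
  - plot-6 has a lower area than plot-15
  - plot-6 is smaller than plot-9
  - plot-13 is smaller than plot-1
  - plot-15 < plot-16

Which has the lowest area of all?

plot-8

Chaining upward from plot-8: directly above it, plot-10, plot-5, plot-15, plot-13, plot-9, plot-12; then plot-6, plot-16, plot-4, plot-2, plot-1.
That covers every other element, and nothing is given below plot-8, so plot-8 is the lowest area.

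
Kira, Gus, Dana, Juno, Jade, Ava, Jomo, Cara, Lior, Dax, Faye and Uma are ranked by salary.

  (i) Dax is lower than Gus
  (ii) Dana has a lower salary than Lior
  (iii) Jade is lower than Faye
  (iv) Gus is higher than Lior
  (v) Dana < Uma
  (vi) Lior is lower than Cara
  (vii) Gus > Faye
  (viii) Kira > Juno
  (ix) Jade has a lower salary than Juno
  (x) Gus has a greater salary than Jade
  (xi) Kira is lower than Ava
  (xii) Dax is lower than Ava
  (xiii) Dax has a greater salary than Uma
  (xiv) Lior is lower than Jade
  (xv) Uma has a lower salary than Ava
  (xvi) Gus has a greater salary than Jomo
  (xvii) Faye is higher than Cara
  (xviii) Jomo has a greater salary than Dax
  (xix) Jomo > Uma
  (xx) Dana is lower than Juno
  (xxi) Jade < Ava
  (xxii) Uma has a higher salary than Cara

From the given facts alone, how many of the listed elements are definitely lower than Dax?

4

From Dax the given relations immediately reach Uma.
From those, Dana, Cara — 3 in total.
From those, Lior — 4 in total.
Nothing else is reachable below Dax; 4 in all.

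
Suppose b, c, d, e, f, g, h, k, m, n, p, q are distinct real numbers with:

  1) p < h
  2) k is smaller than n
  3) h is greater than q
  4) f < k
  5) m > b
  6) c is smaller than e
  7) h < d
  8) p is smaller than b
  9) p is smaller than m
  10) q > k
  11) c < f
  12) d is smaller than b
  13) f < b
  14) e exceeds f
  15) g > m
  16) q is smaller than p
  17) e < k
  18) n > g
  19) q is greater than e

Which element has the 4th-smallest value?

k

Chaining the given pairs: c < f < e < k < q < p < h < d < b < m < g < n.
Counting 4 from the smallest end gives k.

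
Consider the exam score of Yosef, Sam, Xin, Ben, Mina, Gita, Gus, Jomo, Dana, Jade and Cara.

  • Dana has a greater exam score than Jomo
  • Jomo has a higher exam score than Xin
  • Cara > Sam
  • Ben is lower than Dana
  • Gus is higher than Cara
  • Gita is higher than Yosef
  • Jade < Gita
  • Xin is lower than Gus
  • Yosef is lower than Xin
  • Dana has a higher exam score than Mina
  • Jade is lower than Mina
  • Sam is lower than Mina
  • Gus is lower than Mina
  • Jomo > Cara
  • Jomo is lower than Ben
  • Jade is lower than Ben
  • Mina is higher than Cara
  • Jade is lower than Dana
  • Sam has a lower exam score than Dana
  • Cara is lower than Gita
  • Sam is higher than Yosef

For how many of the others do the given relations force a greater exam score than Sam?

7

The elements the relations force above Sam are Cara, Gus, Jomo, Ben, Mina, Dana, Gita — no chain reaches any other.
That is 7.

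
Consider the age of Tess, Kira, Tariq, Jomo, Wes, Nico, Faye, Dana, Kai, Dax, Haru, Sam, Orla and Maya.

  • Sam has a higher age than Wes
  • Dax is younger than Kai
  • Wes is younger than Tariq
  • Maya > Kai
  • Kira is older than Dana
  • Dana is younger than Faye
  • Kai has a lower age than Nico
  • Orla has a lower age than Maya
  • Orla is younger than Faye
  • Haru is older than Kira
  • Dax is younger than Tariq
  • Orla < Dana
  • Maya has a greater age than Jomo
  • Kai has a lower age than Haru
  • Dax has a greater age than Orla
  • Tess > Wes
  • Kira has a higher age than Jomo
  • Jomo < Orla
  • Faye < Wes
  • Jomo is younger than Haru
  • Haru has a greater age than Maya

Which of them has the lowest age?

Chaining upward from Jomo: directly above it, Orla, Kira, Maya, Haru; then Dax, Dana, Faye; then Wes, Kai, Tariq; then Tess, Nico, Sam.
That covers every other element, and nothing is given below Jomo, so Jomo is the lowest age.

Jomo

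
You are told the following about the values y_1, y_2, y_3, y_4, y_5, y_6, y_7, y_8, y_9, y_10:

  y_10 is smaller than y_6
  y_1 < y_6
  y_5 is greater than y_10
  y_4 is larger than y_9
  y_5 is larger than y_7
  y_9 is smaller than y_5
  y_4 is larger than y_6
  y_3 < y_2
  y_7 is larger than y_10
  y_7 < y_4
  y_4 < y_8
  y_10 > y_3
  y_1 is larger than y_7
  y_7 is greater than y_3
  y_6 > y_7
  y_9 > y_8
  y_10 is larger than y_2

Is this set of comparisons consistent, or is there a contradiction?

inconsistent

We have y_9 < y_4 stated directly, yet also y_4 < y_8 < y_9 by chaining the others — so y_4 < y_9. Contradiction.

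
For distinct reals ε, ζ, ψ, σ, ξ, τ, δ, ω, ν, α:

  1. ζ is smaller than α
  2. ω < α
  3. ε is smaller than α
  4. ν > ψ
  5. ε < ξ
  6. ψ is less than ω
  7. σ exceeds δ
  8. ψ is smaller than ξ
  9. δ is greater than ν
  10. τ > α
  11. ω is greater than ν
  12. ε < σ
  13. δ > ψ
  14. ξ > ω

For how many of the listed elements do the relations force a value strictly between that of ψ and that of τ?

3

Chaining upward from ψ reaches: ν, δ, ω, ξ, α, σ.
Chaining downward from τ reaches: ε, ζ, ν, ω, α.
Strictly between ψ and τ are those in both lists: ν, ω, α — 3 elements.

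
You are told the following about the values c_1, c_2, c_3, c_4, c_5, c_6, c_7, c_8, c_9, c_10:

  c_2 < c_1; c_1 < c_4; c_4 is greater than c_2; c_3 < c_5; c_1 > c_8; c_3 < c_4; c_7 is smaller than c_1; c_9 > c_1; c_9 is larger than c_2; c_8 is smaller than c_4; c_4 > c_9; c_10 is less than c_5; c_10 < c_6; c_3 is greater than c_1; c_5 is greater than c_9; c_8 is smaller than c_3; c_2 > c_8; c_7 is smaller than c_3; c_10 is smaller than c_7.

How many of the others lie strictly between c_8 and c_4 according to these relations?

The relations place c_8 below c_4. An element lies strictly between them when it is forced above c_8 and also forced below c_4.
Above c_8: {c_2, c_1, c_3, c_9, c_5}. Below c_4: {c_10, c_7, c_2, c_1, c_3, c_9}.
Intersection: {c_2, c_1, c_3, c_9} — 4.

4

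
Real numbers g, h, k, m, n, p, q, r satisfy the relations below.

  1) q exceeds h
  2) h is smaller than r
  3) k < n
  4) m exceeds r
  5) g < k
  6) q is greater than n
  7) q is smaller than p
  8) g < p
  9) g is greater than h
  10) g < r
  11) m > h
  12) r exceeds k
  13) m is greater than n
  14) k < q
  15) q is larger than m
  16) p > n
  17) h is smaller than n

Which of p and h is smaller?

h

Following the relations from h: h < g < k < r < m < q < p.
So h < p; h is the smaller of the two.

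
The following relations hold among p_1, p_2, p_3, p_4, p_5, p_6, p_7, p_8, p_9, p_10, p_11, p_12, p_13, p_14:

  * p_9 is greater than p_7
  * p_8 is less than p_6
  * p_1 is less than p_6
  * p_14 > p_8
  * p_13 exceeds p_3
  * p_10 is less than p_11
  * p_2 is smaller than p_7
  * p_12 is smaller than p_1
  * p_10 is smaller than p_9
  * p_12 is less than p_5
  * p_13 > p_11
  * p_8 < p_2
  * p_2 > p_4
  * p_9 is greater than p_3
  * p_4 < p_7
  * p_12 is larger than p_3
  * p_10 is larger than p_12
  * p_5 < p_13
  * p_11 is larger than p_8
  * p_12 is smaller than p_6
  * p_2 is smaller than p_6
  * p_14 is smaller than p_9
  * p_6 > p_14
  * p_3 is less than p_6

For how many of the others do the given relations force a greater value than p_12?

7

The elements the relations force above p_12 are p_1, p_10, p_11, p_5, p_6, p_9, p_13 — no chain reaches any other.
That is 7.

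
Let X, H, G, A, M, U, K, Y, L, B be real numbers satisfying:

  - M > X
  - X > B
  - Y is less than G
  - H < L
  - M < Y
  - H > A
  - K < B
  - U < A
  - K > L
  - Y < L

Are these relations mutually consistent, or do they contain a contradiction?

We have Y < L stated directly, yet also L < K < B < X < M < Y by chaining the others — so L < Y. Contradiction.

inconsistent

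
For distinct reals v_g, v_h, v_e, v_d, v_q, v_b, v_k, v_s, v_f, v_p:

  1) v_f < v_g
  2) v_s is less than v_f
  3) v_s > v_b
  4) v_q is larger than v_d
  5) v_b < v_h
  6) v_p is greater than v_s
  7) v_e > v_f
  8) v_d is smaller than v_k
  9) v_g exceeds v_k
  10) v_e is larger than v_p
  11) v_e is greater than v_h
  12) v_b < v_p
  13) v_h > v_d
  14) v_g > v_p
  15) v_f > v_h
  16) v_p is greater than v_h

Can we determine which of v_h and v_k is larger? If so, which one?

Following every chain through v_k: above v_k we get v_g; below v_k we get v_d.
v_h is not reached, and no chain runs the other way from v_h to v_k.
So the given relations leave the order of v_k and v_h undetermined.

undetermined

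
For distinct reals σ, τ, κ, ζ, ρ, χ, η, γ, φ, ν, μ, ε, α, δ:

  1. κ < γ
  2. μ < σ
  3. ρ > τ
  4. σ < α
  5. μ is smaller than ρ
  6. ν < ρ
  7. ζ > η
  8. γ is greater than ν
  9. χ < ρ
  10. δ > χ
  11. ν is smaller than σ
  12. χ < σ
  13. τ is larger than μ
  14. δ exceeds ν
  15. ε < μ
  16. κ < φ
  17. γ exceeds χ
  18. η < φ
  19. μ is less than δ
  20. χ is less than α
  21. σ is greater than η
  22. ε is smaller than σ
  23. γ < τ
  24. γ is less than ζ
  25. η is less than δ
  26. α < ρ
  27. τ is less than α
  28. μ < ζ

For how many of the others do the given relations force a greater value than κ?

6

The elements the relations force above κ are γ, τ, ζ, α, ρ, φ — no chain reaches any other.
That is 6.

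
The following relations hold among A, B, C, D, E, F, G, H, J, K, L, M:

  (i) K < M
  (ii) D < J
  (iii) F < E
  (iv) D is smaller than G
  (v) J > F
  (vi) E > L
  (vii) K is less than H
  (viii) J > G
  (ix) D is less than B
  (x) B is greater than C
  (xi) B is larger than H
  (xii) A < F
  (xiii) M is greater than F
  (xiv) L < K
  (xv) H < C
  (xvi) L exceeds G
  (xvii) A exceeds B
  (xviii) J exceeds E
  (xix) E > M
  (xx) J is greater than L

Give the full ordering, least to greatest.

D < G < L < K < H < C < B < A < F < M < E < J

Nothing is placed below D, so it is least; from there D < G; G < L; L < K; K < H; H < C; C < B; B < A; A < F; F < M; M < E; E < J, each given directly.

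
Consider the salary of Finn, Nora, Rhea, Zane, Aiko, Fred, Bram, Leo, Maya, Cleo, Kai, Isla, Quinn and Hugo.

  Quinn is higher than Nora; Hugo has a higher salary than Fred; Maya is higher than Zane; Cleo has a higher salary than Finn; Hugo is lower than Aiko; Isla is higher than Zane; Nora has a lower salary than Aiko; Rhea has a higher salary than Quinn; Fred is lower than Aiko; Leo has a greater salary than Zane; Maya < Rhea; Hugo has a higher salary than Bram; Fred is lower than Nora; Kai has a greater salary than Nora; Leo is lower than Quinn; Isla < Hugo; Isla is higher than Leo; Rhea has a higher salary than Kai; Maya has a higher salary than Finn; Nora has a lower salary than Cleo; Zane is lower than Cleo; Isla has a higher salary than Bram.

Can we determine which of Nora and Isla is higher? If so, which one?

undetermined

Following every chain through Nora: above Nora we get Kai, Quinn, Cleo, Rhea, Aiko; below Nora we get Fred.
Isla is not reached, and no chain runs the other way from Isla to Nora.
So the given relations leave the order of Nora and Isla undetermined.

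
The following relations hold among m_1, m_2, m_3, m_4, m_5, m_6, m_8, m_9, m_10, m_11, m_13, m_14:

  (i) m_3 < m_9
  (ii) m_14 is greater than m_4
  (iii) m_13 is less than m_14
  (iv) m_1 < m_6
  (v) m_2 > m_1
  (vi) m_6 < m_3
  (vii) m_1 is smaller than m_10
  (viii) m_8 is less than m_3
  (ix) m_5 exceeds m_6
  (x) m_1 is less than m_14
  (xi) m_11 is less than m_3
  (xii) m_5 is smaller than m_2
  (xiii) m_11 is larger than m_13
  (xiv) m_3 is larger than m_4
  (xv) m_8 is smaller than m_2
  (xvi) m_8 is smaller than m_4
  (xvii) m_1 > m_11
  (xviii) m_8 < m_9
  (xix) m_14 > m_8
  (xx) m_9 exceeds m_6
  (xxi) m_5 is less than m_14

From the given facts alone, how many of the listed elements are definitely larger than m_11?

The elements the relations force above m_11 are m_1, m_6, m_5, m_14, m_3, m_10, m_2, m_9 — no chain reaches any other.
That is 8.

8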